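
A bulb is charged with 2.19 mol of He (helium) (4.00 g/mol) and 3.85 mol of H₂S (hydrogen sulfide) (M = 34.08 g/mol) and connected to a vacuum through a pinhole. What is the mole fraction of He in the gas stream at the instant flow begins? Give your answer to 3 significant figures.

0.624

Rate_i ∝ x_i/√M_i (Graham's law weighted by mole fraction), so the effusate composition follows n_i/√M_i.
Mole fraction of He in the effusate = (n_He/√M_He) / (n_He/√M_He + n_H₂S/√M_H₂S)
= (2.19/√4.00) / (2.19/√4.00 + 3.85/√34.08) = 1.095/(1.095 + 0.6595) = 0.624.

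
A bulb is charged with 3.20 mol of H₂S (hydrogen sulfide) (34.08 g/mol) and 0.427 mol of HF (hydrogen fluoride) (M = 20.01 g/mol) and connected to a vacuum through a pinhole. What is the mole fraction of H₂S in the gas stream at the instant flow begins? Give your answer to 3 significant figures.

Rate_i ∝ x_i/√M_i (Graham's law weighted by mole fraction), so the effusate composition follows n_i/√M_i.
x_H₂S(eff) = (n_H₂S/√M_H₂S) / (n_H₂S/√M_H₂S + n_HF/√M_HF)
= (3.20/√34.08) / (3.20/√34.08 + 0.427/√20.01) = 0.5482/(0.5482 + 0.09546) = 0.852.

0.852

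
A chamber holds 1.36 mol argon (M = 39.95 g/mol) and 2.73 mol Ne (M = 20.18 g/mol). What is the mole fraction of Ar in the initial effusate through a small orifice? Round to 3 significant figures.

0.261

Effusion rate of each component ∝ n_i/√M_i (partial pressure × 1/√M).
So x_Ar in the escaping gas = (n_Ar/√M_Ar) / Σ(n_i/√M_i)
= (1.36/√39.95) / (1.36/√39.95 + 2.73/√20.18) = 0.2152/(0.2152 + 0.6077) = 0.261.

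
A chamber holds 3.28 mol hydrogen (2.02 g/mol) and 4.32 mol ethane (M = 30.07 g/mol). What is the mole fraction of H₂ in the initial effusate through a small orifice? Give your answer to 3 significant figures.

Rate_i ∝ x_i/√M_i (Graham's law weighted by mole fraction), so the effusate composition follows n_i/√M_i.
Mole fraction of H₂ in the effusate = (n_H₂/√M_H₂) / (n_H₂/√M_H₂ + n_C₂H₆/√M_C₂H₆)
= (3.28/√2.02) / (3.28/√2.02 + 4.32/√30.07) = 2.308/(2.308 + 0.7878) = 0.746.

0.746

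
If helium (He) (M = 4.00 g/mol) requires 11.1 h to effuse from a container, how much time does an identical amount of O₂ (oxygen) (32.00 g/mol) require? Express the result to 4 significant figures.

From Graham's law, t_O₂/t_He = √(M_O₂/M_He) = √(32.00/4.00) = √8.000 = 2.828.
So the time for O₂ is 11.1 × 2.828 = 31.40 h.

31.40 h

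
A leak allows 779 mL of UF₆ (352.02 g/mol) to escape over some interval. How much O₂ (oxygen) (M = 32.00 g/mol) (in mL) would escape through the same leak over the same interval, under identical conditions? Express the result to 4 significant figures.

2584 mL

Since effusion rate ∝ 1/√M, rate_O₂/rate_UF₆ = √(M_UF₆/M_O₂) = √(352.02/32.00) = √11.00 = 3.317.
So the volume for O₂ is 779 × 3.317 = 2584 mL.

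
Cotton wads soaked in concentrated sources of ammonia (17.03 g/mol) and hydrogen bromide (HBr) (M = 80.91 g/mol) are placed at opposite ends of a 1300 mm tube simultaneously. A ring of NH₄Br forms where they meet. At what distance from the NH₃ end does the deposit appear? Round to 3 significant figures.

Distances travelled in equal time are proportional to diffusion rates, so d_NH₃/d_HBr = √(M_HBr/M_NH₃) = √(80.91/17.03) = 2.180.
With d_NH₃ + d_HBr = 1300 mm, d_HBr = 1300/(1 + 2.180) = 408.8 mm.
d_NH₃ = 1300 − 408.8 = 891 mm.

891 mm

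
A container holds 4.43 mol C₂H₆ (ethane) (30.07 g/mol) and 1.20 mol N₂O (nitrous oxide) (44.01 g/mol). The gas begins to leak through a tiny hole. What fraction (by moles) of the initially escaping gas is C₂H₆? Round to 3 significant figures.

The effusion rate of species i is ∝ p_i/√M_i ∝ n_i/√M_i.
x_C₂H₆(eff) = (n_C₂H₆/√M_C₂H₆) / (n_C₂H₆/√M_C₂H₆ + n_N₂O/√M_N₂O)
= (4.43/√30.07) / (4.43/√30.07 + 1.20/√44.01) = 0.8079/(0.8079 + 0.1809) = 0.817.

0.817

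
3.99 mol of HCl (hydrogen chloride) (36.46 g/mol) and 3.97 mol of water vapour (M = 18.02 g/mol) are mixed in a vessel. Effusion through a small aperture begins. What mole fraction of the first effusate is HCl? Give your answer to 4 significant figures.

0.4140

Rate_i ∝ x_i/√M_i (Graham's law weighted by mole fraction), so the effusate composition follows n_i/√M_i.
Mole fraction of HCl in the effusate = (n_HCl/√M_HCl) / (n_HCl/√M_HCl + n_H₂O/√M_H₂O)
= (3.99/√36.46) / (3.99/√36.46 + 3.97/√18.02) = 0.6608/(0.6608 + 0.9352) = 0.4140.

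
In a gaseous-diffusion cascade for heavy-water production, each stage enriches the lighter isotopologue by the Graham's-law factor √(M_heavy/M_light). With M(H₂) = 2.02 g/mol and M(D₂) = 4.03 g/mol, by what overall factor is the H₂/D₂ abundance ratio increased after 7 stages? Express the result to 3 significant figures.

Overall factor = α^7 with α = √(4.03/2.02), i.e. (4.03/2.02)^(7/2).
= 1.99505^(7/2) = 11.2.

11.2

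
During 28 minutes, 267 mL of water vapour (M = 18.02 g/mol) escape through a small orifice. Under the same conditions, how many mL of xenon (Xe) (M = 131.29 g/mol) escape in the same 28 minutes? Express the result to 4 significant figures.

Using Graham's law: rate_Xe/rate_H₂O = √(M_H₂O/M_Xe) = √(18.02/131.29) = √0.1373 = 0.3705.
So the volume for Xe is 267 × 0.3705 = 98.92 mL.

98.92 mL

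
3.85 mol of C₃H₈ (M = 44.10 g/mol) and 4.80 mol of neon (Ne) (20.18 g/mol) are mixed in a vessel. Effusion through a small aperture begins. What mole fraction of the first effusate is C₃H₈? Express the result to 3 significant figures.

0.352

Effusion rate of each component ∝ n_i/√M_i (partial pressure × 1/√M).
So x_C₃H₈ in the escaping gas = (n_C₃H₈/√M_C₃H₈) / Σ(n_i/√M_i)
= (3.85/√44.10) / (3.85/√44.10 + 4.80/√20.18) = 0.5798/(0.5798 + 1.069) = 0.352.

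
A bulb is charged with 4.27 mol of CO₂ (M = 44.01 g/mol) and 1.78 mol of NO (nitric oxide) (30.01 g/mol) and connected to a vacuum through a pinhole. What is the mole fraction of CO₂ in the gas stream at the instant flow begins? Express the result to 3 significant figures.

0.665

Effusion rate of each component ∝ n_i/√M_i (partial pressure × 1/√M).
Mole fraction of CO₂ in the effusate = (n_CO₂/√M_CO₂) / (n_CO₂/√M_CO₂ + n_NO/√M_NO)
= (4.27/√44.01) / (4.27/√44.01 + 1.78/√30.01) = 0.6437/(0.6437 + 0.3249) = 0.665.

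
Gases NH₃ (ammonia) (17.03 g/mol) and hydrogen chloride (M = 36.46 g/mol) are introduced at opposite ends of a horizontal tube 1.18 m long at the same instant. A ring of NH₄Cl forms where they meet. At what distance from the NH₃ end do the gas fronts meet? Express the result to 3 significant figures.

Graham's law gives d_NH₃/d_HCl = rate_NH₃/rate_HCl = √(M_HCl/M_NH₃) = √(36.46/17.03) = 1.463.
With d_NH₃ + d_HCl = 1.18 m, d_HCl = 1.18/(1 + 1.463) = 0.4791 m.
d_NH₃ = 1.18 − 0.4791 = 0.701 m.

0.701 m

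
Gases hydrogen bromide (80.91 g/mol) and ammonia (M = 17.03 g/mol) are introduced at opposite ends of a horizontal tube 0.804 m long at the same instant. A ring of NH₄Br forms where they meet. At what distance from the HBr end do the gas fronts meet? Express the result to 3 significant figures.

In equal time, each gas travels a distance ∝ its rate ∝ 1/√M, so d_HBr/d_NH₃ = √(M_NH₃/M_HBr) = √(17.03/80.91) = 0.4588.
With d_HBr + d_NH₃ = 0.804 m, d_NH₃ = 0.804/(1 + 0.4588) = 0.5511 m.
d_HBr = 0.804 − 0.5511 = 0.253 m.

0.253 m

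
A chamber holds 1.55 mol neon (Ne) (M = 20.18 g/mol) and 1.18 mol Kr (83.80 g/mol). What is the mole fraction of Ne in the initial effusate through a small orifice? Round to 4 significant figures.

0.7280

Each component's effusion rate ∝ (its partial pressure)·(1/√M) ∝ n_i/√M_i.
Mole fraction of Ne in the effusate = (n_Ne/√M_Ne) / (n_Ne/√M_Ne + n_Kr/√M_Kr)
= (1.55/√20.18) / (1.55/√20.18 + 1.18/√83.80) = 0.3450/(0.3450 + 0.1289) = 0.7280.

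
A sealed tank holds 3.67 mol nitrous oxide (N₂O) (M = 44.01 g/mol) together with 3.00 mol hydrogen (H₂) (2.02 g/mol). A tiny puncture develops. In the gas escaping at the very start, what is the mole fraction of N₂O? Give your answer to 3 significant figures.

Each component's effusion rate ∝ (its partial pressure)·(1/√M) ∝ n_i/√M_i.
So x_N₂O in the escaping gas = (n_N₂O/√M_N₂O) / Σ(n_i/√M_i)
= (3.67/√44.01) / (3.67/√44.01 + 3.00/√2.02) = 0.5532/(0.5532 + 2.111) = 0.208.

0.208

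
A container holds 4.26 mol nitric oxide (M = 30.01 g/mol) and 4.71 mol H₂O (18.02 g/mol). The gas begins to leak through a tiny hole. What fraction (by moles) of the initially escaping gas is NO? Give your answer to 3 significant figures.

0.412

The effusion rate of species i is ∝ p_i/√M_i ∝ n_i/√M_i.
x_NO(eff) = (n_NO/√M_NO) / (n_NO/√M_NO + n_H₂O/√M_H₂O)
= (4.26/√30.01) / (4.26/√30.01 + 4.71/√18.02) = 0.7776/(0.7776 + 1.110) = 0.412.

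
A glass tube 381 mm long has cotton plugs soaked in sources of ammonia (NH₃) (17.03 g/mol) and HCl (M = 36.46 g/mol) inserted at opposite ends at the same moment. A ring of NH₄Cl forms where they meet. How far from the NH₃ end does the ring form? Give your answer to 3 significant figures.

226 mm

Graham's law gives d_NH₃/d_HCl = rate_NH₃/rate_HCl = √(M_HCl/M_NH₃) = √(36.46/17.03) = 1.463.
With d_NH₃ + d_HCl = 381 mm, d_HCl = 381/(1 + 1.463) = 154.7 mm.
d_NH₃ = 381 − 154.7 = 226 mm.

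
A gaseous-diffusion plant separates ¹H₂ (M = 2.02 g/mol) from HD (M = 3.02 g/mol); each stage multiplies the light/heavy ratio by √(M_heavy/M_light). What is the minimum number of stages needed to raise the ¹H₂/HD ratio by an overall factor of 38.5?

19

Per stage α = (3.02/2.02)^(1/2) = 1.49505^0.5, giving ln α = 0.2011.
Need α^N ≥ 38.5 ⇒ N ≥ ln(38.5) / ln α = 3.651 / 0.2011 = 18.16.
Rounding up, N = 19 stages.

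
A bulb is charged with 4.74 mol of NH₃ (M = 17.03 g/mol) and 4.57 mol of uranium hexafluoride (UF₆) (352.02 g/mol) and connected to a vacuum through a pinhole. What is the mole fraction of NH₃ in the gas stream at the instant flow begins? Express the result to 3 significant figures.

The effusion rate of species i is ∝ p_i/√M_i ∝ n_i/√M_i.
Mole fraction of NH₃ in the effusate = (n_NH₃/√M_NH₃) / (n_NH₃/√M_NH₃ + n_UF₆/√M_UF₆)
= (4.74/√17.03) / (4.74/√17.03 + 4.57/√352.02) = 1.149/(1.149 + 0.2436) = 0.825.

0.825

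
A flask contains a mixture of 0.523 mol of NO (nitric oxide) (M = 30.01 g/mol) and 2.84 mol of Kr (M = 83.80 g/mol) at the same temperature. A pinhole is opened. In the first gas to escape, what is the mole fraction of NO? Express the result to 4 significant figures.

Rate_i ∝ x_i/√M_i (Graham's law weighted by mole fraction), so the effusate composition follows n_i/√M_i.
So x_NO in the escaping gas = (n_NO/√M_NO) / Σ(n_i/√M_i)
= (0.523/√30.01) / (0.523/√30.01 + 2.84/√83.80) = 0.09547/(0.09547 + 0.3102) = 0.2353.

0.2353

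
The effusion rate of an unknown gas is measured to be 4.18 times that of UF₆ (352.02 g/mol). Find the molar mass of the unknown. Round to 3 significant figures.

Since effusion rate ∝ 1/√M, rate_X/rate_UF₆ = √(M_UF₆/M_X).
4.18 = √(352.02/M_X)
M_X = 352.02 / 4.18² = 352.02 / 17.47 = 20.1 g/mol

20.1 g/mol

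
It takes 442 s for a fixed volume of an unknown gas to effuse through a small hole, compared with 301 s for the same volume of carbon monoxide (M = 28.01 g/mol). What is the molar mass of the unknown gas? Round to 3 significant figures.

60.4 g/mol

Graham's law gives t_X/t_CO = √(M_X/M_CO).
442/301 = 1.468 = √(M_X/28.01)
M_X = 28.01 × 1.468² = 28.01 × 2.156 = 60.4 g/mol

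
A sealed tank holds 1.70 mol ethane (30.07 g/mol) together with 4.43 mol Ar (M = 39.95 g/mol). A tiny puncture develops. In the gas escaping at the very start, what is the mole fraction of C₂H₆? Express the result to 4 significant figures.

0.3067

The effusion rate of species i is ∝ p_i/√M_i ∝ n_i/√M_i.
Mole fraction of C₂H₆ in the effusate = (n_C₂H₆/√M_C₂H₆) / (n_C₂H₆/√M_C₂H₆ + n_Ar/√M_Ar)
= (1.70/√30.07) / (1.70/√30.07 + 4.43/√39.95) = 0.3100/(0.3100 + 0.7009) = 0.3067.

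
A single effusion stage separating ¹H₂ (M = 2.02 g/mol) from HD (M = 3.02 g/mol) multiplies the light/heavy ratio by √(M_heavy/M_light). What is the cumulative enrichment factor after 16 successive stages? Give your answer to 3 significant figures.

Overall factor = α^16 with α = √(3.02/2.02), i.e. (3.02/2.02)^(16/2).
= 1.49505^8 = 25.0.

25.0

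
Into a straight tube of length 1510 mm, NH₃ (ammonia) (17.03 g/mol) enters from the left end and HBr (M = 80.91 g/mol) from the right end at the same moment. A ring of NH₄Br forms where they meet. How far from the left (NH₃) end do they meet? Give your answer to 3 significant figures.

1040 mm

In equal time, each gas travels a distance ∝ its rate ∝ 1/√M, so d_NH₃/d_HBr = √(M_HBr/M_NH₃) = √(80.91/17.03) = 2.180.
With d_NH₃ + d_HBr = 1510 mm, d_HBr = 1510/(1 + 2.180) = 474.9 mm.
d_NH₃ = 1510 − 474.9 = 1040 mm.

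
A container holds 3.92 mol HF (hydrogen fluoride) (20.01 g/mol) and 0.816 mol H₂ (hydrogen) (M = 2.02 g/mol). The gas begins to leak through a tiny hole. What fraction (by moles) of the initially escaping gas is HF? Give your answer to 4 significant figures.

Effusion rate of each component ∝ n_i/√M_i (partial pressure × 1/√M).
Mole fraction of HF in the effusate = (n_HF/√M_HF) / (n_HF/√M_HF + n_H₂/√M_H₂)
= (3.92/√20.01) / (3.92/√20.01 + 0.816/√2.02) = 0.8763/(0.8763 + 0.5741) = 0.6042.

0.6042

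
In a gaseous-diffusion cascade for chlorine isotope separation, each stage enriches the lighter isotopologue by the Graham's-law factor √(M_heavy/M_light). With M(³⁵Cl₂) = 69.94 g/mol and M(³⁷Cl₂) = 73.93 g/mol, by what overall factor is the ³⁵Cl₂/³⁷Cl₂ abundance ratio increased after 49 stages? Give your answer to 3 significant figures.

The single-stage factor is √(M_heavy/M_light), so 49 stages give [√(73.93/69.94)]^49 = (73.93/69.94)^(49/2).
= 1.05705^(49/2) = 3.89.

3.89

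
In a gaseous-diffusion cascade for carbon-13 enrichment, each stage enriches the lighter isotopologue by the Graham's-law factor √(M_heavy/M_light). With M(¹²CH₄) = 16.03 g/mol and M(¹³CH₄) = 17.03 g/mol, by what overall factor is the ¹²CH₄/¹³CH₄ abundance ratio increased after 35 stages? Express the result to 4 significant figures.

Each stage multiplies the ratio by α = √(17.03/16.03), so after 35 stages the overall factor is α^35 = (17.03/16.03)^(35/2).
= 1.06238^(35/2) = 2.883.

2.883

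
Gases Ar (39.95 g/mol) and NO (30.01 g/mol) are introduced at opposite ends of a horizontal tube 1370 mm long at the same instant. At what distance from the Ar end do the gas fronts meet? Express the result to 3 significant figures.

636 mm

The fronts meet when d_Ar + d_NO = L with d_Ar/d_NO = √(M_NO/M_Ar) (Graham's law). Here √(M_NO/M_Ar) = √(30.01/39.95) = 0.8667.
With d_Ar + d_NO = 1370 mm, d_NO = 1370/(1 + 0.8667) = 733.9 mm.
d_Ar = 1370 − 733.9 = 636 mm.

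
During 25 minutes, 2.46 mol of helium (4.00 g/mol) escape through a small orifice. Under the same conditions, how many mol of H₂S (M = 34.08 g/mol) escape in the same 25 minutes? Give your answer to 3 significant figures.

0.843 mol

Using Graham's law: rate_H₂S/rate_He = √(M_He/M_H₂S) = √(4.00/34.08) = √0.1174 = 0.3426.
So the amount for H₂S is 2.46 × 0.3426 = 0.843 mol.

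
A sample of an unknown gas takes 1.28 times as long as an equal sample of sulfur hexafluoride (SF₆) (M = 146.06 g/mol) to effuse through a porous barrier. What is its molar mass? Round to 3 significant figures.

239 g/mol

Using Graham's law: t_X/t_SF₆ = √(M_X/M_SF₆).
1.28 = √(M_X/146.06)
M_X = 146.06 × 1.28² = 146.06 × 1.638 = 239 g/mol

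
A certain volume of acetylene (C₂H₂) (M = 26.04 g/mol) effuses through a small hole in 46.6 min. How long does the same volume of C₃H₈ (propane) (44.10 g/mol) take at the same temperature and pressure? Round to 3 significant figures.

60.6 min

From Graham's law, t_C₃H₈/t_C₂H₂ = √(M_C₃H₈/M_C₂H₂) = √(44.10/26.04) = √1.694 = 1.301.
So the time for C₃H₈ is 46.6 × 1.301 = 60.6 min.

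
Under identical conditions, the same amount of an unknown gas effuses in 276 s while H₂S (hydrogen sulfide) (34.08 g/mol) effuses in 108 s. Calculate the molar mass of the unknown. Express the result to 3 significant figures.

From Graham's law, t_X/t_H₂S = √(M_X/M_H₂S).
276/108 = 2.556 = √(M_X/34.08)
M_X = 34.08 × 2.556² = 34.08 × 6.531 = 223 g/mol

223 g/mol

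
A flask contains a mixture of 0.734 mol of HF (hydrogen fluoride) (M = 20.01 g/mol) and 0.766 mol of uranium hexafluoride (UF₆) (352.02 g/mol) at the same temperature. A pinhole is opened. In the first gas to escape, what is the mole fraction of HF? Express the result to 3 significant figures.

The effusion rate of species i is ∝ p_i/√M_i ∝ n_i/√M_i.
So x_HF in the escaping gas = (n_HF/√M_HF) / Σ(n_i/√M_i)
= (0.734/√20.01) / (0.734/√20.01 + 0.766/√352.02) = 0.1641/(0.1641 + 0.04083) = 0.801.

0.801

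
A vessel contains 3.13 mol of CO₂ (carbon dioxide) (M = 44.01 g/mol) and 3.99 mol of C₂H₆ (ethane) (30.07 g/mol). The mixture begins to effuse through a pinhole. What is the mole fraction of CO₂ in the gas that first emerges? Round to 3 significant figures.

0.393

Rate_i ∝ x_i/√M_i (Graham's law weighted by mole fraction), so the effusate composition follows n_i/√M_i.
x_CO₂(eff) = (n_CO₂/√M_CO₂) / (n_CO₂/√M_CO₂ + n_C₂H₆/√M_C₂H₆)
= (3.13/√44.01) / (3.13/√44.01 + 3.99/√30.07) = 0.4718/(0.4718 + 0.7276) = 0.393.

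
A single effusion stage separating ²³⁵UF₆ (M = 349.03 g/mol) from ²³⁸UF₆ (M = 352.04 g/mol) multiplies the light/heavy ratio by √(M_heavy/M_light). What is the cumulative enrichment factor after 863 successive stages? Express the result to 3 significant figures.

40.7

After 863 stages the ratio has grown by (√(352.04/349.03))^863 = (352.04/349.03)^(863/2).
= 1.00862^(863/2) = 40.7.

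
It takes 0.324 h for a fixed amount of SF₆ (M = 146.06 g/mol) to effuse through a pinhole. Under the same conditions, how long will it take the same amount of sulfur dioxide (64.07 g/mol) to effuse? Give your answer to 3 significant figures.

Graham's law gives t_SO₂/t_SF₆ = √(M_SO₂/M_SF₆) = √(64.07/146.06) = √0.4387 = 0.6623.
So the time for SO₂ is 0.324 × 0.6623 = 0.215 h.

0.215 h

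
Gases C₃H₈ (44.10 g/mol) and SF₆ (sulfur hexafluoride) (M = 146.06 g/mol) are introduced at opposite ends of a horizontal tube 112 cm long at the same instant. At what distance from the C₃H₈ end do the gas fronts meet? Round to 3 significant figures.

Graham's law gives d_C₃H₈/d_SF₆ = rate_C₃H₈/rate_SF₆ = √(M_SF₆/M_C₃H₈) = √(146.06/44.10) = 1.820.
With d_C₃H₈ + d_SF₆ = 112 cm, d_SF₆ = 112/(1 + 1.820) = 39.72 cm.
d_C₃H₈ = 112 − 39.72 = 72.3 cm.

72.3 cm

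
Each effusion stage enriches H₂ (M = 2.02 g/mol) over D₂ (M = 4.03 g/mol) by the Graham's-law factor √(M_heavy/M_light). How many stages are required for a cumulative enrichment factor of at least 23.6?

10

Per stage α = (4.03/2.02)^(1/2) = 1.99505^0.5, giving ln α = 0.3453.
Need α^N ≥ 23.6 ⇒ N ≥ ln(23.6) / ln α = 3.161 / 0.3453 = 9.15.
Minimum whole number of stages: N = 10.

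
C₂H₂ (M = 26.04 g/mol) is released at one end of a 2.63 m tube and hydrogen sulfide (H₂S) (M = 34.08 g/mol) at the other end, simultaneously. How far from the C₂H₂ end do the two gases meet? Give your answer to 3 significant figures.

Distances travelled in equal time are proportional to diffusion rates, so d_C₂H₂/d_H₂S = √(M_H₂S/M_C₂H₂) = √(34.08/26.04) = 1.144.
With d_C₂H₂ + d_H₂S = 2.63 m, d_H₂S = 2.63/(1 + 1.144) = 1.227 m.
d_C₂H₂ = 2.63 − 1.227 = 1.40 m.

1.40 m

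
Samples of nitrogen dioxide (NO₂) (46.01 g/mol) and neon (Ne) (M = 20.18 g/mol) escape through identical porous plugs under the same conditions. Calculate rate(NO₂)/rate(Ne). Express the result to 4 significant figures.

0.6623

Since effusion rate ∝ 1/√M, rate_NO₂/rate_Ne = √(M_Ne/M_NO₂) = √(20.18/46.01) = √0.4386 = 0.6623.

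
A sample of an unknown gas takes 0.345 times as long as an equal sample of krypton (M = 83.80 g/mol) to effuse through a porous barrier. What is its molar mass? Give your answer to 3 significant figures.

By Graham's law, t_X/t_Kr = √(M_X/M_Kr).
0.345 = √(M_X/83.80)
M_X = 83.80 × 0.345² = 83.80 × 0.1190 = 9.97 g/mol

9.97 g/mol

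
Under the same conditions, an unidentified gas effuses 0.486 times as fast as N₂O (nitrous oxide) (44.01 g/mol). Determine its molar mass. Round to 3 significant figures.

From Graham's law, rate_X/rate_N₂O = √(M_N₂O/M_X).
0.486 = √(44.01/M_X)
M_X = 44.01 / 0.486² = 44.01 / 0.2362 = 186 g/mol

186 g/mol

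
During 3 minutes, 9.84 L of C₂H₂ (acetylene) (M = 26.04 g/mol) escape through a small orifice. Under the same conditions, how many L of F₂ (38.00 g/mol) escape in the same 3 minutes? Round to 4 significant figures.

Using Graham's law: rate_F₂/rate_C₂H₂ = √(M_C₂H₂/M_F₂) = √(26.04/38.00) = √0.6853 = 0.8278.
So the volume for F₂ is 9.84 × 0.8278 = 8.146 L.

8.146 L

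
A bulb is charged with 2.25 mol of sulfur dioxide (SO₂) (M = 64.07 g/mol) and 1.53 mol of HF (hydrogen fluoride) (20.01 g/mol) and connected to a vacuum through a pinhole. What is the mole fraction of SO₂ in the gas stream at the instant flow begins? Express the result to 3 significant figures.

Effusion rate of each component ∝ n_i/√M_i (partial pressure × 1/√M).
So x_SO₂ in the escaping gas = (n_SO₂/√M_SO₂) / Σ(n_i/√M_i)
= (2.25/√64.07) / (2.25/√64.07 + 1.53/√20.01) = 0.2811/(0.2811 + 0.3420) = 0.451.

0.451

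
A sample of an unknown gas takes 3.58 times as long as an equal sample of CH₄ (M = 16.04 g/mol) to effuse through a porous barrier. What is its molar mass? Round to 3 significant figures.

206 g/mol

By Graham's law, t_X/t_CH₄ = √(M_X/M_CH₄).
3.58 = √(M_X/16.04)
M_X = 16.04 × 3.58² = 16.04 × 12.82 = 206 g/mol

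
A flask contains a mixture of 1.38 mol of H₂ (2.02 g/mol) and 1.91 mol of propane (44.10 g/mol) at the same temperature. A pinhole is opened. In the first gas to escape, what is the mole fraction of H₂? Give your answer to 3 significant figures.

0.771

The effusion rate of species i is ∝ p_i/√M_i ∝ n_i/√M_i.
So x_H₂ in the escaping gas = (n_H₂/√M_H₂) / Σ(n_i/√M_i)
= (1.38/√2.02) / (1.38/√2.02 + 1.91/√44.10) = 0.9710/(0.9710 + 0.2876) = 0.771.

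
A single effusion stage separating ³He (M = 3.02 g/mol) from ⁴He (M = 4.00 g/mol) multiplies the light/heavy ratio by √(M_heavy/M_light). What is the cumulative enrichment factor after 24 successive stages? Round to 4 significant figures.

29.15

The single-stage factor is √(M_heavy/M_light), so 24 stages give [√(4.00/3.02)]^24 = (4.00/3.02)^(24/2).
= 1.32450^12 = 29.15.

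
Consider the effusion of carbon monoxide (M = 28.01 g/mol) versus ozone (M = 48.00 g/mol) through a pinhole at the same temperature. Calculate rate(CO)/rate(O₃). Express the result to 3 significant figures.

1.31

Since effusion rate ∝ 1/√M, rate_CO/rate_O₃ = √(M_O₃/M_CO) = √(48.00/28.01) = √1.714 = 1.31.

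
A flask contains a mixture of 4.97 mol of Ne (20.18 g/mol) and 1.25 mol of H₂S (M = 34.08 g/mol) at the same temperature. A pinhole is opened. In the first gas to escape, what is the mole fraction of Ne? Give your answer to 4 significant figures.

The effusion rate of species i is ∝ p_i/√M_i ∝ n_i/√M_i.
So x_Ne in the escaping gas = (n_Ne/√M_Ne) / Σ(n_i/√M_i)
= (4.97/√20.18) / (4.97/√20.18 + 1.25/√34.08) = 1.106/(1.106 + 0.2141) = 0.8378.

0.8378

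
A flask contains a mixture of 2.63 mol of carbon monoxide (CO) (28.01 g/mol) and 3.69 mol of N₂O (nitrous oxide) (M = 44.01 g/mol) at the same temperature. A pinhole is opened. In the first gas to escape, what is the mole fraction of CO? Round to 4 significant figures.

Effusion rate of each component ∝ n_i/√M_i (partial pressure × 1/√M).
x_CO(eff) = (n_CO/√M_CO) / (n_CO/√M_CO + n_N₂O/√M_N₂O)
= (2.63/√28.01) / (2.63/√28.01 + 3.69/√44.01) = 0.4969/(0.4969 + 0.5562) = 0.4719.

0.4719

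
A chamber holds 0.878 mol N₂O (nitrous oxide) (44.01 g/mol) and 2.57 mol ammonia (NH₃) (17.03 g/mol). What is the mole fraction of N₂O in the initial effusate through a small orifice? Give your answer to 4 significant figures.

0.1753

Rate_i ∝ x_i/√M_i (Graham's law weighted by mole fraction), so the effusate composition follows n_i/√M_i.
So x_N₂O in the escaping gas = (n_N₂O/√M_N₂O) / Σ(n_i/√M_i)
= (0.878/√44.01) / (0.878/√44.01 + 2.57/√17.03) = 0.1323/(0.1323 + 0.6228) = 0.1753.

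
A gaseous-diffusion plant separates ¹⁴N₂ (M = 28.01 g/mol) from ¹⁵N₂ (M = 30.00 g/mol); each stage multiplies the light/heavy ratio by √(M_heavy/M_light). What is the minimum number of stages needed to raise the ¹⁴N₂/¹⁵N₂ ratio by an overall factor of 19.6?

With α = √(30.00/28.01) per stage, ln α = ½ ln(1.07105) = 0.03432.
Need α^N ≥ 19.6 ⇒ N ≥ ln(19.6) / ln α = 2.976 / 0.03432 = 86.70.
Minimum whole number of stages: N = 87.

87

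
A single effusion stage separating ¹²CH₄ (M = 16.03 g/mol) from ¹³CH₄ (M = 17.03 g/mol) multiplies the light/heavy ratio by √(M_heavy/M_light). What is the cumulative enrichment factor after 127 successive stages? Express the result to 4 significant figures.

46.65

Each stage multiplies the ratio by α = √(17.03/16.03), so after 127 stages the overall factor is α^127 = (17.03/16.03)^(127/2).
= 1.06238^(127/2) = 46.65.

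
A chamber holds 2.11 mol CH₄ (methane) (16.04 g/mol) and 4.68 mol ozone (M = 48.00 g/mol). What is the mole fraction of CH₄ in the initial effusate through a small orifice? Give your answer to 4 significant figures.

Effusion rate of each component ∝ n_i/√M_i (partial pressure × 1/√M).
x_CH₄(eff) = (n_CH₄/√M_CH₄) / (n_CH₄/√M_CH₄ + n_O₃/√M_O₃)
= (2.11/√16.04) / (2.11/√16.04 + 4.68/√48.00) = 0.5268/(0.5268 + 0.6755) = 0.4382.

0.4382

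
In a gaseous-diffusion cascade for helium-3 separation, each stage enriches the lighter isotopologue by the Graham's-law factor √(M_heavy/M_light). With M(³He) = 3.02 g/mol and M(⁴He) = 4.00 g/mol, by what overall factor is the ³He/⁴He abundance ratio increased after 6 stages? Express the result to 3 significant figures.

After 6 stages the ratio has grown by (√(4.00/3.02))^6 = (4.00/3.02)^(6/2).
= 1.32450^3 = 2.32.

2.32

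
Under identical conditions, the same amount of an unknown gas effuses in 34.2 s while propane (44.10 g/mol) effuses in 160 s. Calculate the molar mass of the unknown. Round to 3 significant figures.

Since effusion rate ∝ 1/√M, t_X/t_C₃H₈ = √(M_X/M_C₃H₈).
34.2/160 = 0.2138 = √(M_X/44.10)
M_X = 44.10 × 0.2138² = 44.10 × 0.04569 = 2.01 g/mol

2.01 g/mol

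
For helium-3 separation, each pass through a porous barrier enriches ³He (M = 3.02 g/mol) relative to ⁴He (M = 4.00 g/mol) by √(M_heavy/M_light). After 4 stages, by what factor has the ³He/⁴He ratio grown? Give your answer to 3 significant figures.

Each stage multiplies the ratio by α = √(4.00/3.02), so after 4 stages the overall factor is α^4 = (4.00/3.02)^(4/2).
= 1.32450^2 = 1.75.

1.75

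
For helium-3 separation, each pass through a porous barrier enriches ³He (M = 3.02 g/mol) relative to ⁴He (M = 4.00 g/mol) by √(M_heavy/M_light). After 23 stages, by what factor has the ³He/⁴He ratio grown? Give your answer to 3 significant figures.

Overall factor = α^23 with α = √(4.00/3.02), i.e. (4.00/3.02)^(23/2).
= 1.32450^(23/2) = 25.3.

25.3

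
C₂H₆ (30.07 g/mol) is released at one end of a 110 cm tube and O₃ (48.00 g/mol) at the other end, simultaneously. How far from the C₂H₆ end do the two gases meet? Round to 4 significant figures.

61.40 cm

Distances travelled in equal time are proportional to diffusion rates, so d_C₂H₆/d_O₃ = √(M_O₃/M_C₂H₆) = √(48.00/30.07) = 1.263.
With d_C₂H₆ + d_O₃ = 110 cm, d_O₃ = 110/(1 + 1.263) = 48.60 cm.
d_C₂H₆ = 110 − 48.60 = 61.40 cm.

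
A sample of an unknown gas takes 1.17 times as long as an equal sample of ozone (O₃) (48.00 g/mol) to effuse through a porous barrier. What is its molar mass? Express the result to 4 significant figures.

Graham's law gives t_X/t_O₃ = √(M_X/M_O₃).
1.17 = √(M_X/48.00)
M_X = 48.00 × 1.17² = 48.00 × 1.369 = 65.71 g/mol

65.71 g/mol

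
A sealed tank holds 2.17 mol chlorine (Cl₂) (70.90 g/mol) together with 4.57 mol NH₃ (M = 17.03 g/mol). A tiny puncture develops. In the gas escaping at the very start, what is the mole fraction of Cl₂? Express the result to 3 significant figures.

0.189

Effusion rate of each component ∝ n_i/√M_i (partial pressure × 1/√M).
x_Cl₂(eff) = (n_Cl₂/√M_Cl₂) / (n_Cl₂/√M_Cl₂ + n_NH₃/√M_NH₃)
= (2.17/√70.90) / (2.17/√70.90 + 4.57/√17.03) = 0.2577/(0.2577 + 1.107) = 0.189.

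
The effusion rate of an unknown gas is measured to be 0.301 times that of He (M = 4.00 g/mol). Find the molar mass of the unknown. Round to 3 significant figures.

Since effusion rate ∝ 1/√M, rate_X/rate_He = √(M_He/M_X).
0.301 = √(4.00/M_X)
M_X = 4.00 / 0.301² = 4.00 / 0.09060 = 44.1 g/mol

44.1 g/mol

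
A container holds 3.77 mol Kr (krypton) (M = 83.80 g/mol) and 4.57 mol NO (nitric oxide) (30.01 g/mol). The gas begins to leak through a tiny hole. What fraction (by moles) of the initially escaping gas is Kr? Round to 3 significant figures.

Each component's effusion rate ∝ (its partial pressure)·(1/√M) ∝ n_i/√M_i.
So x_Kr in the escaping gas = (n_Kr/√M_Kr) / Σ(n_i/√M_i)
= (3.77/√83.80) / (3.77/√83.80 + 4.57/√30.01) = 0.4118/(0.4118 + 0.8342) = 0.331.

0.331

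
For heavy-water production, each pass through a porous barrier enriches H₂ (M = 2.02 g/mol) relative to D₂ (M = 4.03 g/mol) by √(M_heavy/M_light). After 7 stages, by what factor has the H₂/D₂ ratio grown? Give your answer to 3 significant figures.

After 7 stages the ratio has grown by (√(4.03/2.02))^7 = (4.03/2.02)^(7/2).
= 1.99505^(7/2) = 11.2.

11.2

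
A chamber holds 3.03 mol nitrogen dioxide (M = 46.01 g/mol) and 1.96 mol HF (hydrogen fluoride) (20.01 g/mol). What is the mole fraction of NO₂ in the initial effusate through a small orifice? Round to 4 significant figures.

The effusion rate of species i is ∝ p_i/√M_i ∝ n_i/√M_i.
x_NO₂(eff) = (n_NO₂/√M_NO₂) / (n_NO₂/√M_NO₂ + n_HF/√M_HF)
= (3.03/√46.01) / (3.03/√46.01 + 1.96/√20.01) = 0.4467/(0.4467 + 0.4382) = 0.5048.

0.5048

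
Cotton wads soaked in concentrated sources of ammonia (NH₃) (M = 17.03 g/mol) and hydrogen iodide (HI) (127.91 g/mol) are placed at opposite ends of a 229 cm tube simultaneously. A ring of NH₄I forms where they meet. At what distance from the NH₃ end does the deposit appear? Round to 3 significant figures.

168 cm

Distances travelled in equal time are proportional to diffusion rates, so d_NH₃/d_HI = √(M_HI/M_NH₃) = √(127.91/17.03) = 2.741.
With d_NH₃ + d_HI = 229 cm, d_HI = 229/(1 + 2.741) = 61.22 cm.
d_NH₃ = 229 − 61.22 = 168 cm.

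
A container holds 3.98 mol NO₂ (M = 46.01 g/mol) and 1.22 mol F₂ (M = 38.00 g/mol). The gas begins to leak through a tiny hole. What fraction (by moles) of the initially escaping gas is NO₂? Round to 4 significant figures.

0.7478

Rate_i ∝ x_i/√M_i (Graham's law weighted by mole fraction), so the effusate composition follows n_i/√M_i.
Mole fraction of NO₂ in the effusate = (n_NO₂/√M_NO₂) / (n_NO₂/√M_NO₂ + n_F₂/√M_F₂)
= (3.98/√46.01) / (3.98/√46.01 + 1.22/√38.00) = 0.5868/(0.5868 + 0.1979) = 0.7478.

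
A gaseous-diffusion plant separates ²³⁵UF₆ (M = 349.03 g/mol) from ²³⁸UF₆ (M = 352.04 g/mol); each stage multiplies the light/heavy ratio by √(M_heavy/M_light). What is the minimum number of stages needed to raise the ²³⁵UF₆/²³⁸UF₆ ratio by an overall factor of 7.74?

477

With α = √(352.04/349.03) per stage, ln α = ½ ln(1.00862) = 0.004293.
Need α^N ≥ 7.74 ⇒ N ≥ ln(7.74) / ln α = 2.046 / 0.004293 = 476.63.
So at least 477 stages are needed.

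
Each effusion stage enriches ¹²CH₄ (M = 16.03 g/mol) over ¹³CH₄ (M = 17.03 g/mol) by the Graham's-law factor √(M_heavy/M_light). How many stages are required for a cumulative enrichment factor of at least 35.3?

Per stage α = (17.03/16.03)^(1/2) = 1.06238^0.5, giving ln α = 0.03026.
Need α^N ≥ 35.3 ⇒ N ≥ ln(35.3) / ln α = 3.564 / 0.03026 = 117.79.
Minimum whole number of stages: N = 118.

118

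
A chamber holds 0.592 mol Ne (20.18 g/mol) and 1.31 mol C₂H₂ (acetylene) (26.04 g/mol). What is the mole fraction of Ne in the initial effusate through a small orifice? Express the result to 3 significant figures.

0.339

Rate_i ∝ x_i/√M_i (Graham's law weighted by mole fraction), so the effusate composition follows n_i/√M_i.
Mole fraction of Ne in the effusate = (n_Ne/√M_Ne) / (n_Ne/√M_Ne + n_C₂H₂/√M_C₂H₂)
= (0.592/√20.18) / (0.592/√20.18 + 1.31/√26.04) = 0.1318/(0.1318 + 0.2567) = 0.339.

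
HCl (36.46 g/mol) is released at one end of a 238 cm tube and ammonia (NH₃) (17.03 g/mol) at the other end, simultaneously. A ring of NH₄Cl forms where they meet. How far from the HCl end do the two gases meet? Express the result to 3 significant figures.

96.6 cm

In equal time, each gas travels a distance ∝ its rate ∝ 1/√M, so d_HCl/d_NH₃ = √(M_NH₃/M_HCl) = √(17.03/36.46) = 0.6834.
With d_HCl + d_NH₃ = 238 cm, d_NH₃ = 238/(1 + 0.6834) = 141.4 cm.
d_HCl = 238 − 141.4 = 96.6 cm.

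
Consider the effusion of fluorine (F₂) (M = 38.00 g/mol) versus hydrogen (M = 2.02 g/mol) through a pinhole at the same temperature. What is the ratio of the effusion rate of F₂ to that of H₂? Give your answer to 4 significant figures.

0.2306

Using Graham's law: rate_F₂/rate_H₂ = √(M_H₂/M_F₂) = √(2.02/38.00) = √0.05316 = 0.2306.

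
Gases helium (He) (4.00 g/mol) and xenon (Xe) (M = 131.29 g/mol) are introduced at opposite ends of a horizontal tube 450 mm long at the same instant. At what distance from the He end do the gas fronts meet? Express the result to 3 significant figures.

383 mm

Distances travelled in equal time are proportional to diffusion rates, so d_He/d_Xe = √(M_Xe/M_He) = √(131.29/4.00) = 5.729.
With d_He + d_Xe = 450 mm, d_Xe = 450/(1 + 5.729) = 66.87 mm.
d_He = 450 − 66.87 = 383 mm.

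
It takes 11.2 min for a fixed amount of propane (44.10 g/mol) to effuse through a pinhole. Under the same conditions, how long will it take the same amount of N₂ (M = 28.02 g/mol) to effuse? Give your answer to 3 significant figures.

Using Graham's law: t_N₂/t_C₃H₈ = √(M_N₂/M_C₃H₈) = √(28.02/44.10) = √0.6354 = 0.7971.
So the time for N₂ is 11.2 × 0.7971 = 8.93 min.

8.93 min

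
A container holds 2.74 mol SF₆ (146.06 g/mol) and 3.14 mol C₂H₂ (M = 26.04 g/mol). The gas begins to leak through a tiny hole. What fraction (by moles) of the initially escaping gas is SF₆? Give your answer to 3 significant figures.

0.269

Rate_i ∝ x_i/√M_i (Graham's law weighted by mole fraction), so the effusate composition follows n_i/√M_i.
x_SF₆(eff) = (n_SF₆/√M_SF₆) / (n_SF₆/√M_SF₆ + n_C₂H₂/√M_C₂H₂)
= (2.74/√146.06) / (2.74/√146.06 + 3.14/√26.04) = 0.2267/(0.2267 + 0.6153) = 0.269.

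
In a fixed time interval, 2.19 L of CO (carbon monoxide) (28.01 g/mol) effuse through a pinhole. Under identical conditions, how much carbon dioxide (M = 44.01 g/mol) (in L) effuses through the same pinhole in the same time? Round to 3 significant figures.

1.75 L

Since effusion rate ∝ 1/√M, rate_CO₂/rate_CO = √(M_CO/M_CO₂) = √(28.01/44.01) = √0.6364 = 0.7978.
So the volume for CO₂ is 2.19 × 0.7978 = 1.75 L.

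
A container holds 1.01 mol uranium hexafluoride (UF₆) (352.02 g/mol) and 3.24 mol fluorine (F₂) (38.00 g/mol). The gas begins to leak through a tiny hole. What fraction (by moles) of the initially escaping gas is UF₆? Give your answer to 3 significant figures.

0.0929

Rate_i ∝ x_i/√M_i (Graham's law weighted by mole fraction), so the effusate composition follows n_i/√M_i.
Mole fraction of UF₆ in the effusate = (n_UF₆/√M_UF₆) / (n_UF₆/√M_UF₆ + n_F₂/√M_F₂)
= (1.01/√352.02) / (1.01/√352.02 + 3.24/√38.00) = 0.05383/(0.05383 + 0.5256) = 0.0929.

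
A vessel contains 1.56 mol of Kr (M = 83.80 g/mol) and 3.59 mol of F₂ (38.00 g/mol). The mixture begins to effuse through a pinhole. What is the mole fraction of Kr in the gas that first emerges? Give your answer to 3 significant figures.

0.226

Effusion rate of each component ∝ n_i/√M_i (partial pressure × 1/√M).
x_Kr(eff) = (n_Kr/√M_Kr) / (n_Kr/√M_Kr + n_F₂/√M_F₂)
= (1.56/√83.80) / (1.56/√83.80 + 3.59/√38.00) = 0.1704/(0.1704 + 0.5824) = 0.226.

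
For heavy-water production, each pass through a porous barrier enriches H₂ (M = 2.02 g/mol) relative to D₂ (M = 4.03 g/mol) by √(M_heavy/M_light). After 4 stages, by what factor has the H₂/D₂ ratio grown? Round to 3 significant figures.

3.98

The single-stage factor is √(M_heavy/M_light), so 4 stages give [√(4.03/2.02)]^4 = (4.03/2.02)^(4/2).
= 1.99505^2 = 3.98.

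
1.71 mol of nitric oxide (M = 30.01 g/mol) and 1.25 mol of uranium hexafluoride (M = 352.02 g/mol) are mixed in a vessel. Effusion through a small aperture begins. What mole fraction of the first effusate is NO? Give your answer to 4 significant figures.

Effusion rate of each component ∝ n_i/√M_i (partial pressure × 1/√M).
x_NO(eff) = (n_NO/√M_NO) / (n_NO/√M_NO + n_UF₆/√M_UF₆)
= (1.71/√30.01) / (1.71/√30.01 + 1.25/√352.02) = 0.3121/(0.3121 + 0.06662) = 0.8241.

0.8241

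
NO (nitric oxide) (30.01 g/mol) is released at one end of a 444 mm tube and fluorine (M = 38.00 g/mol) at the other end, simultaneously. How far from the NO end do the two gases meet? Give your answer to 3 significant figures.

235 mm

Graham's law gives d_NO/d_F₂ = rate_NO/rate_F₂ = √(M_F₂/M_NO) = √(38.00/30.01) = 1.125.
With d_NO + d_F₂ = 444 mm, d_F₂ = 444/(1 + 1.125) = 208.9 mm.
d_NO = 444 − 208.9 = 235 mm.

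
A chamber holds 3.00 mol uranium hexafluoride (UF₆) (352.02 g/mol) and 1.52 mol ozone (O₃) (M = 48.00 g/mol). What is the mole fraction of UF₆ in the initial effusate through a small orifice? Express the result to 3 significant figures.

0.422

The effusion rate of species i is ∝ p_i/√M_i ∝ n_i/√M_i.
So x_UF₆ in the escaping gas = (n_UF₆/√M_UF₆) / Σ(n_i/√M_i)
= (3.00/√352.02) / (3.00/√352.02 + 1.52/√48.00) = 0.1599/(0.1599 + 0.2194) = 0.422.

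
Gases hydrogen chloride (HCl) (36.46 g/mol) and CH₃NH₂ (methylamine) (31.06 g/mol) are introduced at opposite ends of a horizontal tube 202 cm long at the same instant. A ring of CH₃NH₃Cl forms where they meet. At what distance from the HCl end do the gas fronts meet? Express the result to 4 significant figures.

Graham's law gives d_HCl/d_CH₃NH₂ = rate_HCl/rate_CH₃NH₂ = √(M_CH₃NH₂/M_HCl) = √(31.06/36.46) = 0.9230.
With d_HCl + d_CH₃NH₂ = 202 cm, d_CH₃NH₂ = 202/(1 + 0.9230) = 105.0 cm.
d_HCl = 202 − 105.0 = 96.95 cm.

96.95 cm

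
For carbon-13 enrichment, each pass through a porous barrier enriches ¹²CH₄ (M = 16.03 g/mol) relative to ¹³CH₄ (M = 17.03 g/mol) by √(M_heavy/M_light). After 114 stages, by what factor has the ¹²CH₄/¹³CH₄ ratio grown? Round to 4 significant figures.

31.48

After 114 stages the ratio has grown by (√(17.03/16.03))^114 = (17.03/16.03)^(114/2).
= 1.06238^57 = 31.48.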